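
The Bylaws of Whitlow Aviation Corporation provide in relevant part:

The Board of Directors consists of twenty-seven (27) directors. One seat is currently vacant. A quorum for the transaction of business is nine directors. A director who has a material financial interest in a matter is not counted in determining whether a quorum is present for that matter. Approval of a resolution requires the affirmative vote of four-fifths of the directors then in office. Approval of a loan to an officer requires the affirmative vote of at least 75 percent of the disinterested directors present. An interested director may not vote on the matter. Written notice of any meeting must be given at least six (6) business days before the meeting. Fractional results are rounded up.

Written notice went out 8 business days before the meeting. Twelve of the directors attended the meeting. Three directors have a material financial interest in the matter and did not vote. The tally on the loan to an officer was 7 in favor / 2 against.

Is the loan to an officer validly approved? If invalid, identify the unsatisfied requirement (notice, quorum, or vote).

Valid — all requirements satisfied.

Notice: 8 business days given; 6 required (8 ≥ 6). Satisfied.
Quorum: 12 present, but the 3 interested directors do not count, leaving 9. Quorum is 9. Satisfied.
Vote: the loan to an officer requires three-fourths of the disinterested directors present (12 − 3 = 9). 3/4 of 9 = 6.75, rounded up to 7, so 7 affirmative votes are needed; 7 voted in favor. Satisfied.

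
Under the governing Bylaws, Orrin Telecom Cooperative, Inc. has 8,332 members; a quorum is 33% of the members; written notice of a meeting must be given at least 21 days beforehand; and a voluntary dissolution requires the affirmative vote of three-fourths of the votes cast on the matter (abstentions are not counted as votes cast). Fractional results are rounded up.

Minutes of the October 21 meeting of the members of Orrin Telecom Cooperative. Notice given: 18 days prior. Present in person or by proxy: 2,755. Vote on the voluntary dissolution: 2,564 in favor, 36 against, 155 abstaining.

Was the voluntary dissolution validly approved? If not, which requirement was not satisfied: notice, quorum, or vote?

Invalid — notice requirement not satisfied.

Notice: 18 days given; 21 required. Not satisfied.
Quorum: 33% of 8,332 = 2,749.56, rounded up to 2,750; 2,755 present. Satisfied.
Vote: requires three-fourths of the votes cast (2,755 − 155 abstaining = 2,600); 3/4 of 2600 = 1950, so 1,950 needed; 2,564 in favor. Satisfied.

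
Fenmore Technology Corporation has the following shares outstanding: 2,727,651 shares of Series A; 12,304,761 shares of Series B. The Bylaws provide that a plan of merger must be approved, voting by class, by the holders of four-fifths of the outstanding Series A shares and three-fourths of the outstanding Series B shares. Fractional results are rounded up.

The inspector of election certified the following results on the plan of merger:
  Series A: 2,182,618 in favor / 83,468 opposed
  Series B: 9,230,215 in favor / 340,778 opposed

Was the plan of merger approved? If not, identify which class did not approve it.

Approved — every class gave the required vote.

Series A: 4/5 of 2727651 = 2182120.80, rounded up to 2182121; 2,182,121 required, 2,182,618 in favor — approved.
Series B: 3/4 of 12304761 = 9228570.75, rounded up to 9228571; 9,228,571 required, 9,230,215 in favor — approved.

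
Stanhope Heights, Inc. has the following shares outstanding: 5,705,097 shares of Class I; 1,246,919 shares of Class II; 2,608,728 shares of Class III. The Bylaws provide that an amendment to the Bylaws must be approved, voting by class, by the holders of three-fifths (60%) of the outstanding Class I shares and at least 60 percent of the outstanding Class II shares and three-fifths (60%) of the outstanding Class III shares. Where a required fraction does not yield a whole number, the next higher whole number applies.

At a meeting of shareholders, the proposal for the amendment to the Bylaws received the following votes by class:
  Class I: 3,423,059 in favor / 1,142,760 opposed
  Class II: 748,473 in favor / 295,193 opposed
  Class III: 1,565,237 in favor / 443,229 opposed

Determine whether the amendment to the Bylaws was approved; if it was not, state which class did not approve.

Approved — every class gave the required vote.

Class I: 3/5 of 5705097 = 3423058.20, rounded up to 3423059; 3,423,059 required, 3,423,059 in favor — approved.
Class II: 3/5 of 1246919 = 748151.40, rounded up to 748152; 748,152 required, 748,473 in favor — approved.
Class III: 3/5 of 2608728 = 1565236.80, rounded up to 1565237; 1,565,237 required, 1,565,237 in favor — approved.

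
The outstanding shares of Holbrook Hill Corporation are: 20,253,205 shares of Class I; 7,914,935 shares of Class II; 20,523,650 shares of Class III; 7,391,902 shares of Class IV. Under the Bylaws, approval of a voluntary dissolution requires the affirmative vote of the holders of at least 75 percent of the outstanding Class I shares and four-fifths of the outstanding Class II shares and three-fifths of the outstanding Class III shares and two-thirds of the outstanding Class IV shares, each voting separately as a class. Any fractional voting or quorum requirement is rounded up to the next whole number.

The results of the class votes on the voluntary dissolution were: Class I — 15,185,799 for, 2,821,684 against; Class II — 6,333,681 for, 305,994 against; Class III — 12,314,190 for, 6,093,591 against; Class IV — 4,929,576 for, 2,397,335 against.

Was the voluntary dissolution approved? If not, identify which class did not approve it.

Not approved — the Class I shares did not give the required vote.

Class I: 3/4 of 20253205 = 15189903.75, rounded up to 15189904; 15,189,904 required, 15,185,799 in favor — not approved.
Class II: 4/5 of 7914935 = 6331948; 6,331,948 required, 6,333,681 in favor — approved.
Class III: 3/5 of 20523650 = 12314190; 12,314,190 required, 12,314,190 in favor — approved.
Class IV: 2/3 of 7391902 = 4927934.67, rounded up to 4927935; 4,927,935 required, 4,929,576 in favor — approved.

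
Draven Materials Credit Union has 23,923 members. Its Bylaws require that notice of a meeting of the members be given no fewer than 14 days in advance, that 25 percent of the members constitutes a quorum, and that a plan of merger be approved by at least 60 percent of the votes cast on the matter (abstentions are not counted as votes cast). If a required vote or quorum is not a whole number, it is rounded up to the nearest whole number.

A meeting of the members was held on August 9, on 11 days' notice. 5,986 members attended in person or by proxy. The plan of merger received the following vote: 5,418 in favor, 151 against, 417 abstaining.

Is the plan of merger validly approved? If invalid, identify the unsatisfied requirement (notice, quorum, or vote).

Invalid — notice requirement not satisfied.

Notice: 11 days given; 14 required. Not satisfied.
Quorum: 25% of 23,923 = 5,980.75, rounded up to 5,981; 5,986 present. Satisfied.
Vote: requires three-fifths of the votes cast (5,986 − 417 abstaining = 5,569); 3/5 of 5569 = 3341.40, rounded up to 3342, so 3,342 needed; 5,418 in favor. Satisfied.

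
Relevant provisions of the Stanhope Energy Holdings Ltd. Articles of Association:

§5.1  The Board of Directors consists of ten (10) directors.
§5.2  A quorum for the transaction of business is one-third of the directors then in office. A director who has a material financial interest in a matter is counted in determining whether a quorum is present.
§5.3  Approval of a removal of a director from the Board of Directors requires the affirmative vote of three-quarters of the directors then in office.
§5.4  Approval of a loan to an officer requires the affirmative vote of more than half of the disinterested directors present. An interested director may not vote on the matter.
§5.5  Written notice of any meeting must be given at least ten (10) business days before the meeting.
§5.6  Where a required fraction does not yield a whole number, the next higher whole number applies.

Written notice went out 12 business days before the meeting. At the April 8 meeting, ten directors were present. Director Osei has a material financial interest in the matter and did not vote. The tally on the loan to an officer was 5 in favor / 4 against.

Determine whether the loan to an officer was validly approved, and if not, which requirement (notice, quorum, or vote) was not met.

Valid — all requirements satisfied.

Notice: 12 business days given; 10 required (12 ≥ 10). Satisfied.
Quorum: 10 present (interested directors count toward quorum); quorum is 4. Satisfied.
Vote: the loan to an officer requires a majority of the disinterested directors present (10 − 1 = 9). A majority of 9 is 5, so 5 affirmative votes are needed; 5 voted in favor. Satisfied.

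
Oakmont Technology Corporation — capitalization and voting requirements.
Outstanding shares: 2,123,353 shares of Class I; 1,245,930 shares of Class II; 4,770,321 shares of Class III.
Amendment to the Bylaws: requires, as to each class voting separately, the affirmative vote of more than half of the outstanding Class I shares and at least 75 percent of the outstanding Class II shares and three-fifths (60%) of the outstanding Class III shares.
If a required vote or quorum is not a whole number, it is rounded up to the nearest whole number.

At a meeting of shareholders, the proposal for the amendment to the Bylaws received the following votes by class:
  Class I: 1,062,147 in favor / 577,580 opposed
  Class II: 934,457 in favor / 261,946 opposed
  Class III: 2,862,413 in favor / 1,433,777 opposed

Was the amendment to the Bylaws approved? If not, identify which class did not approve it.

Class I: a majority of 2123353 is 1061677; 1,061,677 required, 1,062,147 in favor — approved.
Class II: 3/4 of 1245930 = 934447.50, rounded up to 934448; 934,448 required, 934,457 in favor — approved.
Class III: 3/5 of 4770321 = 2862192.60, rounded up to 2862193; 2,862,193 required, 2,862,413 in favor — approved.

Approved — every class gave the required vote.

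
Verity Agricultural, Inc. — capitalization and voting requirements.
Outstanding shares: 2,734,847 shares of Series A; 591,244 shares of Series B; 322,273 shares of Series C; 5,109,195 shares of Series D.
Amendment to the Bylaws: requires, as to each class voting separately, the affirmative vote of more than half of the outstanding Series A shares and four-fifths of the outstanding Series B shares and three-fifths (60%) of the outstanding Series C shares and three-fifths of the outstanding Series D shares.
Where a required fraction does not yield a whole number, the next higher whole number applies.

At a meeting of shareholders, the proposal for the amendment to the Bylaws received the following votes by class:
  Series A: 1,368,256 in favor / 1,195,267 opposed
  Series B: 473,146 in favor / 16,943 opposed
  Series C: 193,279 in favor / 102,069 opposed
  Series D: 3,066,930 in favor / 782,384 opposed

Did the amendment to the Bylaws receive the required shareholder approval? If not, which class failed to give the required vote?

Not approved — the Series C shares did not give the required vote.

Series A: a majority of 2734847 is 1367424; 1,367,424 required, 1,368,256 in favor — approved.
Series B: 4/5 of 591244 = 472995.20, rounded up to 472996; 472,996 required, 473,146 in favor — approved.
Series C: 3/5 of 322273 = 193363.80, rounded up to 193364; 193,364 required, 193,279 in favor — not approved.
Series D: 3/5 of 5109195 = 3065517; 3,065,517 required, 3,066,930 in favor — approved.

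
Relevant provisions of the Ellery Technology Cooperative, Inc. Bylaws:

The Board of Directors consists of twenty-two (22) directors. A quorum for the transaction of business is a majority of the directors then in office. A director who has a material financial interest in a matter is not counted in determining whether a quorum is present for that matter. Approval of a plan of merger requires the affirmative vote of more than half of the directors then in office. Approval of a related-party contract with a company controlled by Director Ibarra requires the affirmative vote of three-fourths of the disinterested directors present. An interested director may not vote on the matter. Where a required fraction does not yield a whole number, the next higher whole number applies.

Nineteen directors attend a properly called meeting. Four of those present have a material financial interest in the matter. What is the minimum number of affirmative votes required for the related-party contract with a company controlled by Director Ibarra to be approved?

12

The related-party contract with a company controlled by Director Ibarra requires three-fourths of the disinterested directors present (19 − 4 = 15).
3/4 of 15 = 11.25, rounded up to 12.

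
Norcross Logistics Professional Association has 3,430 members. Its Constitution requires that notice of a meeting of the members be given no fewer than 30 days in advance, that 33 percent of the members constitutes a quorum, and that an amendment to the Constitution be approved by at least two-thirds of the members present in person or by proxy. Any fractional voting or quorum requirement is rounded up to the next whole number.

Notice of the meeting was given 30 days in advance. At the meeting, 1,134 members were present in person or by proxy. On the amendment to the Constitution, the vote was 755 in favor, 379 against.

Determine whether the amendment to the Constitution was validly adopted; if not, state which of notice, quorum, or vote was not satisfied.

Invalid — vote requirement not satisfied.

Notice: 30 days given; 30 required. Satisfied.
Quorum: 33% of 3,430 = 1,131.90, rounded up to 1,132; 1,134 present. Satisfied.
Vote: requires two-thirds of those present (1,134); 2/3 of 1134 = 756, so 756 needed; 755 in favor. Not satisfied.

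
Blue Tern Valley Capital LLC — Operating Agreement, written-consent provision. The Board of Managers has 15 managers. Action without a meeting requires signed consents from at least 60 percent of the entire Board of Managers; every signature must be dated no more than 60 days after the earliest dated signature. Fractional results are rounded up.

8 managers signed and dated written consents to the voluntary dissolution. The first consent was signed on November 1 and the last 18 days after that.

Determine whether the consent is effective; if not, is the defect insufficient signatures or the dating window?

Signatures required: at least 60 percent of 15 — 3/5 of 15 = 9, so 9 needed; 8 signed. Insufficient.
Dating window: the latest signature is 18 days after the earliest; the limit is 60 days. Within the window.

Not effective — insufficient signatures.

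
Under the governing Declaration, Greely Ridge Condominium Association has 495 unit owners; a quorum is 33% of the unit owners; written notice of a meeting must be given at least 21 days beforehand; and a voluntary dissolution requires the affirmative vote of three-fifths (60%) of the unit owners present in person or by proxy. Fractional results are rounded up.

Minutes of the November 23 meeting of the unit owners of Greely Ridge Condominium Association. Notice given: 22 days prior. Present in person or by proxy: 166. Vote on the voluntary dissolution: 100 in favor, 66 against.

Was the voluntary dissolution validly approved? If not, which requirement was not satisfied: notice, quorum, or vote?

Valid — all requirements satisfied.

Notice: 22 days given; 21 required. Satisfied.
Quorum: 33% of 495 = 163.35, rounded up to 164; 166 present. Satisfied.
Vote: requires three-fifths of those present (166); 3/5 of 166 = 99.60, rounded up to 100, so 100 needed; 100 in favor. Satisfied.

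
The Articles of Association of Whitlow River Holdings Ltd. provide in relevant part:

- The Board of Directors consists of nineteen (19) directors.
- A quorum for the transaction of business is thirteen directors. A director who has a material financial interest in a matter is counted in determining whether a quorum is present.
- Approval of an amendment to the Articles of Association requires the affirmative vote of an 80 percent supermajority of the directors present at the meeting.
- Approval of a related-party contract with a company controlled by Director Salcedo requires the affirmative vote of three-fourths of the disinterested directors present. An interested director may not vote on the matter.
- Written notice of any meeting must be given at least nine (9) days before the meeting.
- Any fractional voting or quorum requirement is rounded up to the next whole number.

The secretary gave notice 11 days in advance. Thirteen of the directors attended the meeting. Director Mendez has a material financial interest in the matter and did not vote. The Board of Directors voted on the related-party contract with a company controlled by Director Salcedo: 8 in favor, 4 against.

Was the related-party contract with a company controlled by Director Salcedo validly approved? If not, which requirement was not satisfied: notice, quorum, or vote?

Invalid — vote requirement not satisfied.

Notice: 11 days given; 9 required (11 ≥ 9). Satisfied.
Quorum: 13 present (interested directors count toward quorum); quorum is 13. Satisfied.
Vote: the related-party contract with a company controlled by Director Salcedo requires three-fourths of the disinterested directors present (13 − 1 = 12). 3/4 of 12 = 9, so 9 affirmative votes are needed; 8 voted in favor. Not satisfied.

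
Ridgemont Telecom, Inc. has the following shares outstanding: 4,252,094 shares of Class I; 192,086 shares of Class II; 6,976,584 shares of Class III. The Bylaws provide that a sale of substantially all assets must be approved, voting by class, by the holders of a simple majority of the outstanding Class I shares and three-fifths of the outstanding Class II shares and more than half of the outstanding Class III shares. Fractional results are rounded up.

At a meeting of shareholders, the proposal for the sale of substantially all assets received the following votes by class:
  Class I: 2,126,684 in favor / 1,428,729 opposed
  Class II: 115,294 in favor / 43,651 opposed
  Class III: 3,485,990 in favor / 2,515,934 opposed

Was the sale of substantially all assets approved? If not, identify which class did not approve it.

Not approved — the Class III shares did not give the required vote.

Class I: a majority of 4252094 is 2126048; 2,126,048 required, 2,126,684 in favor — approved.
Class II: 3/5 of 192086 = 115251.60, rounded up to 115252; 115,252 required, 115,294 in favor — approved.
Class III: a majority of 6976584 is 3488293; 3,488,293 required, 3,485,990 in favor — not approved.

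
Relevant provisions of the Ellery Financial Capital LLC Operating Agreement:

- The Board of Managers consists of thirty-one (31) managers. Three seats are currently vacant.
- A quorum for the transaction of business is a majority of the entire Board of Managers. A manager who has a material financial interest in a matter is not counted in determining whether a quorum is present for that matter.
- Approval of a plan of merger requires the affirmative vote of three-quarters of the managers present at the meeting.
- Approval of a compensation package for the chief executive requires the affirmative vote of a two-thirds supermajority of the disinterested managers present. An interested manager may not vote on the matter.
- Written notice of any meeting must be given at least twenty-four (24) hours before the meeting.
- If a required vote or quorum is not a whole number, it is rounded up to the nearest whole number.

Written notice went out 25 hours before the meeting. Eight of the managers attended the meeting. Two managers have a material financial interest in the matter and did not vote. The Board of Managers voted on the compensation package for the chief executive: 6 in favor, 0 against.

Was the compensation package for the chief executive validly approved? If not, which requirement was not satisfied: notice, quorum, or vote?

Invalid — quorum requirement not satisfied.

Notice: 25 hours given; 24 required (25 ≥ 24). Satisfied.
Quorum: 8 present, but the 2 interested managers do not count, leaving 6. Quorum is 16. Not satisfied.
Vote: the compensation package for the chief executive requires two-thirds of the disinterested managers present (8 − 2 = 6). 2/3 of 6 = 4, so 4 affirmative votes are needed; 6 voted in favor. Satisfied. (Moot — without a quorum no business can be validly transacted.)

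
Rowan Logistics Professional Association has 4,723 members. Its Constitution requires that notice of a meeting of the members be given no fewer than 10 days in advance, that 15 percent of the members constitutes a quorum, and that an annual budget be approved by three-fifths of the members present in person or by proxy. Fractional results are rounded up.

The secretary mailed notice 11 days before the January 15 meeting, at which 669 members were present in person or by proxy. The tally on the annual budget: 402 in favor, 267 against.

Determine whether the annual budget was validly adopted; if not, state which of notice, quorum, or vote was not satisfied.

Invalid — quorum requirement not satisfied.

Notice: 11 days given; 10 required. Satisfied.
Quorum: 15% of 4,723 = 708.45, rounded up to 709; 669 present. Not satisfied.
Vote: requires three-fifths of those present (669); 3/5 of 669 = 401.40, rounded up to 402, so 402 needed; 402 in favor. Satisfied.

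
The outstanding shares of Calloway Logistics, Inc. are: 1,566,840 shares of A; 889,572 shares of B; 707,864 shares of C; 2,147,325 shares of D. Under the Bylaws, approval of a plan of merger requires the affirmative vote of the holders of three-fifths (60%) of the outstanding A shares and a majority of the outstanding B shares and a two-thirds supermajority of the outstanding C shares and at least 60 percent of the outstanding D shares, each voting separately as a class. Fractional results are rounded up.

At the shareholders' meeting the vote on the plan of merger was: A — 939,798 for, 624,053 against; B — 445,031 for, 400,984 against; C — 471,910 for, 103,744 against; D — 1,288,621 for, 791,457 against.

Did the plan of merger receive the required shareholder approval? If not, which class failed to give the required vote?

Not approved — the A shares did not give the required vote.

A: 3/5 of 1566840 = 940104; 940,104 required, 939,798 in favor — not approved.
B: a majority of 889572 is 444787; 444,787 required, 445,031 in favor — approved.
C: 2/3 of 707864 = 471909.33, rounded up to 471910; 471,910 required, 471,910 in favor — approved.
D: 3/5 of 2147325 = 1288395; 1,288,395 required, 1,288,621 in favor — approved.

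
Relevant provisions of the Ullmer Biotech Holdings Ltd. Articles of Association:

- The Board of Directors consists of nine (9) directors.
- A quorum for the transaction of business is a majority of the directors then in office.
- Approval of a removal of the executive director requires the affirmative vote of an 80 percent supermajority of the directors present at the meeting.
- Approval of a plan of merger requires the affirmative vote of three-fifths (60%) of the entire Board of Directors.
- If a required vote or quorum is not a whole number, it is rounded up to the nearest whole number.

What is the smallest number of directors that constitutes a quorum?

A majority of 9 is 5.

5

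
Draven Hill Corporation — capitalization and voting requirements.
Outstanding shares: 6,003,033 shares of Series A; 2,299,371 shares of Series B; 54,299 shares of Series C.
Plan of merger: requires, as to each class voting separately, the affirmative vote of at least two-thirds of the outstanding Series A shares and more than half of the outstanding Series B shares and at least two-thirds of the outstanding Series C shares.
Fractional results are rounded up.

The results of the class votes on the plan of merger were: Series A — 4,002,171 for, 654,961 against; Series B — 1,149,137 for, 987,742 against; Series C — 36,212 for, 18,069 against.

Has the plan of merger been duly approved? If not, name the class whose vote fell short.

Not approved — the Series B shares did not give the required vote.

Series A: 2/3 of 6003033 = 4002022; 4,002,022 required, 4,002,171 in favor — approved.
Series B: a majority of 2299371 is 1149686; 1,149,686 required, 1,149,137 in favor — not approved.
Series C: 2/3 of 54299 = 36199.33, rounded up to 36200; 36,200 required, 36,212 in favor — approved.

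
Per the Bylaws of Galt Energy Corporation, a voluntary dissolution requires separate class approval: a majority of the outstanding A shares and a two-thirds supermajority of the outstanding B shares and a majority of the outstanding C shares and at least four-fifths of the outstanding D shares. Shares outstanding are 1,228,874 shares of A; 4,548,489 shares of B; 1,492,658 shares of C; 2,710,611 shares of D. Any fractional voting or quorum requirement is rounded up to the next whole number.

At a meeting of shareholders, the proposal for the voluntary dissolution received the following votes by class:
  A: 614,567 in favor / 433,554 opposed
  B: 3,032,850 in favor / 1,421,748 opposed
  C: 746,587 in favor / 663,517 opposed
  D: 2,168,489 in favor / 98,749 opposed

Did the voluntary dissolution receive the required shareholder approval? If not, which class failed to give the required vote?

Approved — every class gave the required vote.

A: a majority of 1228874 is 614438; 614,438 required, 614,567 in favor — approved.
B: 2/3 of 4548489 = 3032326; 3,032,326 required, 3,032,850 in favor — approved.
C: a majority of 1492658 is 746330; 746,330 required, 746,587 in favor — approved.
D: 4/5 of 2710611 = 2168488.80, rounded up to 2168489; 2,168,489 required, 2,168,489 in favor — approved.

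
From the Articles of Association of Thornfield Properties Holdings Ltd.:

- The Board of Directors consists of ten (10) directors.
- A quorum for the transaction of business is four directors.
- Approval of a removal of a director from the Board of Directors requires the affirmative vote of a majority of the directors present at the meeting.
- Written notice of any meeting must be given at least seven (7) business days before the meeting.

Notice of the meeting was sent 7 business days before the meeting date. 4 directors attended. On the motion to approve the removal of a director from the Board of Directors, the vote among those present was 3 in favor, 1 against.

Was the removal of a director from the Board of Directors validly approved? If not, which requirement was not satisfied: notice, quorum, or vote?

Valid — all requirements satisfied.

Notice: 7 business days given; 7 required (7 ≥ 7). Satisfied.
Quorum: 4 present; quorum is 4. Satisfied.
Vote: the removal of a director from the Board of Directors requires a majority of the directors present (4). A majority of 4 is 3, so 3 affirmative votes are needed; 3 voted in favor. Satisfied.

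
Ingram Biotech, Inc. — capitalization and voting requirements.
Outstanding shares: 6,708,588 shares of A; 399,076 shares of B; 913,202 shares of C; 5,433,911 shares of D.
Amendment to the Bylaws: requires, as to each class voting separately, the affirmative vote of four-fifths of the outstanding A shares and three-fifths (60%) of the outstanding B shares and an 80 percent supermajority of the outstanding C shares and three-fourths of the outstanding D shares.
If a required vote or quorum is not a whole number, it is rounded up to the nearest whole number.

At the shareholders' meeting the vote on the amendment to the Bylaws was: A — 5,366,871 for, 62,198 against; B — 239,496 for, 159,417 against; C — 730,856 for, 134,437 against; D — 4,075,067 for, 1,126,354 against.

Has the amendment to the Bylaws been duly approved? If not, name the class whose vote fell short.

Not approved — the D shares did not give the required vote.

A: 4/5 of 6708588 = 5366870.40, rounded up to 5366871; 5,366,871 required, 5,366,871 in favor — approved.
B: 3/5 of 399076 = 239445.60, rounded up to 239446; 239,446 required, 239,496 in favor — approved.
C: 4/5 of 913202 = 730561.60, rounded up to 730562; 730,562 required, 730,856 in favor — approved.
D: 3/4 of 5433911 = 4075433.25, rounded up to 4075434; 4,075,434 required, 4,075,067 in favor — not approved.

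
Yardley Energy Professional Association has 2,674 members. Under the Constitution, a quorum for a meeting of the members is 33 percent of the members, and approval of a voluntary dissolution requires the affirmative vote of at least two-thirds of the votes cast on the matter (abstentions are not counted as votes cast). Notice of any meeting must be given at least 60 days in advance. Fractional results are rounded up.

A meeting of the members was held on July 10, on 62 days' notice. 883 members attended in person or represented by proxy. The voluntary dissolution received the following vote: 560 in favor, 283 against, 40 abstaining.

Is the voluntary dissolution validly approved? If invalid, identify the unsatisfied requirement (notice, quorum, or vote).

Invalid — vote requirement not satisfied.

Notice: 62 days given; 60 required. Satisfied.
Quorum: 33% of 2,674 = 882.42, rounded up to 883; 883 present. Satisfied.
Vote: requires two-thirds of the votes cast (883 − 40 abstaining = 843); 2/3 of 843 = 562, so 562 needed; 560 in favor. Not satisfied.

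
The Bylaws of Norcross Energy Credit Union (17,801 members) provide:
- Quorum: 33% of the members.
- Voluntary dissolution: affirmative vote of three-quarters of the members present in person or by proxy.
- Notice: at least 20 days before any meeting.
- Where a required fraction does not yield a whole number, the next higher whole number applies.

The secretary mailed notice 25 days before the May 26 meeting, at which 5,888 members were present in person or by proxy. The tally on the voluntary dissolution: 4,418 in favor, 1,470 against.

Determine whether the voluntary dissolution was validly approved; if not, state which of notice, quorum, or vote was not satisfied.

Notice: 25 days given; 20 required. Satisfied.
Quorum: 33% of 17,801 = 5,874.33, rounded up to 5,875; 5,888 present. Satisfied.
Vote: requires three-fourths of those present (5,888); 3/4 of 5888 = 4416, so 4,416 needed; 4,418 in favor. Satisfied.

Valid — all requirements satisfied.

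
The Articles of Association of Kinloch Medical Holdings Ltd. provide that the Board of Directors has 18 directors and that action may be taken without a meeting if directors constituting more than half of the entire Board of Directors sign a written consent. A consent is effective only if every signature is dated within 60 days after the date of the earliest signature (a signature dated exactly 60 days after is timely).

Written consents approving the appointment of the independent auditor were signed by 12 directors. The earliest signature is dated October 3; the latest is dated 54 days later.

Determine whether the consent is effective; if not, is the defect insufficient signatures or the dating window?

Signatures required: more than half of 18 — a majority of 18 is 10, so 10 needed; 12 signed. Sufficient.
Dating window: the latest signature is 54 days after the earliest; the limit is 60 days. Within the window.

Effective — both the signature and dating-window requirements are satisfied.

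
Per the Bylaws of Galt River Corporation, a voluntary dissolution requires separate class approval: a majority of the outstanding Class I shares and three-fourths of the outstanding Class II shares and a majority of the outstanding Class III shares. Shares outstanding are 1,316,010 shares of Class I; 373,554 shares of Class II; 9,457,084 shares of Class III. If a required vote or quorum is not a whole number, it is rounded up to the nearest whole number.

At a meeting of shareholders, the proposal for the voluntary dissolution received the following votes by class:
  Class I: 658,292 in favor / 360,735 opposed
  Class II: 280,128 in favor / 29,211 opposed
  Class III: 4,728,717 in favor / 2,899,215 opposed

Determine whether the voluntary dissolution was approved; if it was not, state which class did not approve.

Class I: a majority of 1316010 is 658006; 658,006 required, 658,292 in favor — approved.
Class II: 3/4 of 373554 = 280165.50, rounded up to 280166; 280,166 required, 280,128 in favor — not approved.
Class III: a majority of 9457084 is 4728543; 4,728,543 required, 4,728,717 in favor — approved.

Not approved — the Class II shares did not give the required vote.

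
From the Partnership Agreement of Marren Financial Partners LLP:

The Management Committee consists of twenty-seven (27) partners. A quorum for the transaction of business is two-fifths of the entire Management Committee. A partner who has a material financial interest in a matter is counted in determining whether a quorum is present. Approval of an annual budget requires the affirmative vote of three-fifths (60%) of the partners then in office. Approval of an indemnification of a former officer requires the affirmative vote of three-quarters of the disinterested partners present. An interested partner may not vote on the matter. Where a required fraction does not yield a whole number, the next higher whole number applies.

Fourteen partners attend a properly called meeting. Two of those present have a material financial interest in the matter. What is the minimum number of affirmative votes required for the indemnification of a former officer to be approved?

9

The indemnification of a former officer requires three-fourths of the disinterested partners present (14 − 2 = 12).
3/4 of 12 = 9.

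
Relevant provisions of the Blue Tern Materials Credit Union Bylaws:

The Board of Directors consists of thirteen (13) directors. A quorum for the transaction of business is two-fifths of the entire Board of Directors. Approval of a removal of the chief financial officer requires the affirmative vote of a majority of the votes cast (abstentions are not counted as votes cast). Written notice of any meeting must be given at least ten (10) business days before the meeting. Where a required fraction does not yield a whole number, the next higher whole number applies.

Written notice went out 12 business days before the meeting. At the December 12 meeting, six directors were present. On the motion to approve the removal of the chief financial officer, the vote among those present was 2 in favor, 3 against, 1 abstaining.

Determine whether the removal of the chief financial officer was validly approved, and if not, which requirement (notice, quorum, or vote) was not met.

Invalid — vote requirement not satisfied.

Notice: 12 business days given; 10 required (12 ≥ 10). Satisfied.
Quorum: 6 present; quorum is 6. Satisfied.
Vote: the removal of the chief financial officer requires a majority of the votes cast (6 present − 1 abstaining = 5). A majority of 5 is 3, so 3 affirmative votes are needed; 2 voted in favor. Not satisfied.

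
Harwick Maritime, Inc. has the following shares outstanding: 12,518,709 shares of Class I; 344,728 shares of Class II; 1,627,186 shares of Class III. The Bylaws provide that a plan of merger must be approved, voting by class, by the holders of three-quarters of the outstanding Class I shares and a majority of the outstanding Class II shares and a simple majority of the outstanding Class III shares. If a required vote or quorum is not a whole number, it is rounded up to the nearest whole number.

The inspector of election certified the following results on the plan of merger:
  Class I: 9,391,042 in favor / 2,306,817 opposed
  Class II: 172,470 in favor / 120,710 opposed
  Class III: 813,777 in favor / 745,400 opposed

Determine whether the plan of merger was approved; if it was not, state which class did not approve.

Approved — every class gave the required vote.

Class I: 3/4 of 12518709 = 9389031.75, rounded up to 9389032; 9,389,032 required, 9,391,042 in favor — approved.
Class II: a majority of 344728 is 172365; 172,365 required, 172,470 in favor — approved.
Class III: a majority of 1627186 is 813594; 813,594 required, 813,777 in favor — approved.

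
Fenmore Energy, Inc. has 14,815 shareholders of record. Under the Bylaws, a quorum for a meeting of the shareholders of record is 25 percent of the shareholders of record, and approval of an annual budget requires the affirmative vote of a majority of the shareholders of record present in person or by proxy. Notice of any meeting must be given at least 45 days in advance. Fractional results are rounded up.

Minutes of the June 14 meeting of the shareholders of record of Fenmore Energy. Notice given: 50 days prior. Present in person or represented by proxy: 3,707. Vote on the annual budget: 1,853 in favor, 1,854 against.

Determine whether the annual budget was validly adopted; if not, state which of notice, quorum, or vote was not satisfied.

Notice: 50 days given; 45 required. Satisfied.
Quorum: 25% of 14,815 = 3,703.75, rounded up to 3,704; 3,707 present. Satisfied.
Vote: requires a majority of those present (3,707); a majority of 3707 is 1854, so 1,854 needed; 1,853 in favor. Not satisfied.

Invalid — vote requirement not satisfied.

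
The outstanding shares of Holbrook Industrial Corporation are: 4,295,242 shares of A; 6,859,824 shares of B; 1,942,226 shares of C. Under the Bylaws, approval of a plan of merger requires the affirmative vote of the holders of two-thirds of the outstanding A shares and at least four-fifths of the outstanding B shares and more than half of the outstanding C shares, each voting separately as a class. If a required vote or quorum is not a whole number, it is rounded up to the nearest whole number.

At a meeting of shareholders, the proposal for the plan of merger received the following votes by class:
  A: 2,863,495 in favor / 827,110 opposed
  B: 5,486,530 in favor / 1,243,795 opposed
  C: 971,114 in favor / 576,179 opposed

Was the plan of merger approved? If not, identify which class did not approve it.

Not approved — the B shares did not give the required vote.

A: 2/3 of 4295242 = 2863494.67, rounded up to 2863495; 2,863,495 required, 2,863,495 in favor — approved.
B: 4/5 of 6859824 = 5487859.20, rounded up to 5487860; 5,487,860 required, 5,486,530 in favor — not approved.
C: a majority of 1942226 is 971114; 971,114 required, 971,114 in favor — approved.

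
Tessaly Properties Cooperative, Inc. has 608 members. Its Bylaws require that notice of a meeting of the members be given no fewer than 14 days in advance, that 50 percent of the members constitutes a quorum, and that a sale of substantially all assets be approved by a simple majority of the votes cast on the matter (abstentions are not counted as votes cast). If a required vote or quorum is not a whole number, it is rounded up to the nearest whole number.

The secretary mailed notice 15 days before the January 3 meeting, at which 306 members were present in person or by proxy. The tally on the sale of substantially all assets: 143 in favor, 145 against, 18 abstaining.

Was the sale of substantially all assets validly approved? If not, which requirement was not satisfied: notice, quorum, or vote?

Notice: 15 days given; 14 required. Satisfied.
Quorum: 50% of 608 = 304; 306 present. Satisfied.
Vote: requires a majority of the votes cast (306 − 18 abstaining = 288); a majority of 288 is 145, so 145 needed; 143 in favor. Not satisfied.

Invalid — vote requirement not satisfied.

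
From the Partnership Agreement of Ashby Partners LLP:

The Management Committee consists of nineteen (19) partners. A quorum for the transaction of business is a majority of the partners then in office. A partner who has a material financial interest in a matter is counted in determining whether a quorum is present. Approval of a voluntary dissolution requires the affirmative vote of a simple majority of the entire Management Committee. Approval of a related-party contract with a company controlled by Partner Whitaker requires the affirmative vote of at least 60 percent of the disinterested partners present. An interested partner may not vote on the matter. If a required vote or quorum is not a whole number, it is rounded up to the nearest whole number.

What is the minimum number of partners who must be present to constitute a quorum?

10

A majority of 19 is 10.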